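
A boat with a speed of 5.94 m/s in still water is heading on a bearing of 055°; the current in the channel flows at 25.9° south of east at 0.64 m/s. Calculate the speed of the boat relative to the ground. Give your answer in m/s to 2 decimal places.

Taking east as x and north as y: velocity relative to the water = (4.866, 3.407) m/s; the water relative to ground = (0.576, -0.280) m/s.
Velocity relative to ground = (4.866, 3.407) + (0.576, -0.280) = (5.441, 3.127) m/s.
Speed = |(5.441, 3.127)| = 6.276 m/s.

6.28 m/s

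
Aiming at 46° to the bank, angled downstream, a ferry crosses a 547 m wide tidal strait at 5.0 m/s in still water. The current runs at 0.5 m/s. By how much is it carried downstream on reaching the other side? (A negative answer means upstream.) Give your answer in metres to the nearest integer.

604 m

Perpendicular speed = 3.597 m/s; crossing time = 547 / 3.597 = 152.084 s.
Net downstream speed = 3.973 m/s.
Drift = 3.973 × 152.084 = 604.274 m (downstream).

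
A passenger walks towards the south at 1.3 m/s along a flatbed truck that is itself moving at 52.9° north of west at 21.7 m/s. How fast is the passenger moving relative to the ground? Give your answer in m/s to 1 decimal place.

20.7 m/s

Taking east as x and north as y: flatbed truck velocity = (-13.090, 17.308) m/s; passenger velocity relative to flatbed truck = (0.000, -1.300) m/s.
Velocity relative to ground = (-13.090, 17.308) + (0.000, -1.300) = (-13.090, 16.008) m/s.
Speed = |(-13.090, 16.008)| = 20.678 m/s.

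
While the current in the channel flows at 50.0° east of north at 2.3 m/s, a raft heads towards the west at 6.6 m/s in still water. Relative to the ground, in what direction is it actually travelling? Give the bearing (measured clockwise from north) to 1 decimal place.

Taking east as x and north as y: velocity relative to the water = (-6.600, 0.000) m/s; the water relative to ground = (1.762, 1.478) m/s.
Velocity relative to ground = (-6.600, 0.000) + (1.762, 1.478) = (-4.838, 1.478) m/s.
Bearing = atan2(-4.84, 1.48) = 286.99° clockwise from north.

287.0°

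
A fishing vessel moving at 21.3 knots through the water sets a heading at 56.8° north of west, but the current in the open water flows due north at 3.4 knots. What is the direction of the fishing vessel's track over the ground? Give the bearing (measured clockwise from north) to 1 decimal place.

331.2°

Taking east as x and north as y: velocity relative to the water = (-11.663, 17.823) knots; the water relative to ground = (0.000, 3.400) knots.
Velocity relative to ground = (-11.663, 17.823) + (0.000, 3.400) = (-11.663, 21.223) knots.
Bearing = atan2(-11.66, 21.22) = 331.21° clockwise from north.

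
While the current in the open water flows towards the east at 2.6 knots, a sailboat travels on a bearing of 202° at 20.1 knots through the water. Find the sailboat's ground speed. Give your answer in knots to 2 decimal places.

Taking east as x and north as y: velocity relative to the water = (-7.530, -18.636) knots; the water relative to ground = (2.600, 0.000) knots.
Velocity relative to ground = (-7.530, -18.636) + (2.600, 0.000) = (-4.930, -18.636) knots.
Speed = |(-4.930, -18.636)| = 19.277 knots.

19.28 knots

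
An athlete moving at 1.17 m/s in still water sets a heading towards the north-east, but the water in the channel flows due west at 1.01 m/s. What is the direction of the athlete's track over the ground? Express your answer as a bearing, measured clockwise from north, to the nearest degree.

348°

Taking east as x and north as y: velocity relative to the water = (0.827, 0.827) m/s; the water relative to ground = (-1.010, 0.000) m/s.
Velocity relative to ground = (0.827, 0.827) + (-1.010, 0.000) = (-0.183, 0.827) m/s.
Bearing = atan2(-0.18, 0.83) = 347.55° clockwise from north.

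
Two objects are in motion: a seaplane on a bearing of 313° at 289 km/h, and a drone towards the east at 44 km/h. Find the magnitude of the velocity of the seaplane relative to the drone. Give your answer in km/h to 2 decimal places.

322.58 km/h

Taking east as x and north as y: seaplane velocity = (-211.361, 197.098) km/h; drone velocity = (44.000, 0.000) km/h.
Velocity of seaplane relative to drone = (-211.361, 197.098) − (44.000, 0.000) = (-255.361, 197.098) km/h.
Magnitude = |(-255.361, 197.098)| = 322.578 km/h.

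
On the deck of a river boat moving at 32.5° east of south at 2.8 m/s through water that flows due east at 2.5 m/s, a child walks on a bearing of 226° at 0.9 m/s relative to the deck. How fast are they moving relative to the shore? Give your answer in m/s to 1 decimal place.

In east/north components (m/s): child relative to river boat = (-0.647, -0.625); river boat relative to water = (1.504, -2.361); water relative to ground = (2.500, 0.000).
Sum = (3.357, -2.987) m/s.
Speed = |(3.357, -2.987)| = 4.493 m/s.

4.5 m/s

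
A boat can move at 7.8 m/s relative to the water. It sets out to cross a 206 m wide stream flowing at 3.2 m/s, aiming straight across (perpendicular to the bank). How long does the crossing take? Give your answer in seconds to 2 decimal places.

26.41 s

The component of the boat's velocity perpendicular to the bank is 7.8 m/s.
The flow acts along the bank and has no component across it.
Time = 206 / 7.800 = 26.410 s.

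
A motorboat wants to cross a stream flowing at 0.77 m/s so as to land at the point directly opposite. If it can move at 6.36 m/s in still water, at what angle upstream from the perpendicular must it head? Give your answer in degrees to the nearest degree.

To cancel the current, the upstream component of the motorboat's velocity must equal the flow: 6.36 sin θ = 0.77.
sin θ = 0.77 / 6.36 = 0.1211.
θ = arcsin(0.1211) = 6.954°.

7°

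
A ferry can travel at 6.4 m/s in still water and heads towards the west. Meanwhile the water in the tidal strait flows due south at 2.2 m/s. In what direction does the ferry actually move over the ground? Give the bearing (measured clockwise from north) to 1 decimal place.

Taking east as x and north as y: velocity relative to the water = (-6.400, 0.000) m/s; the water relative to ground = (0.000, -2.200) m/s.
Velocity relative to ground = (-6.400, 0.000) + (0.000, -2.200) = (-6.400, -2.200) m/s.
Bearing = atan2(-6.40, -2.20) = 251.03° clockwise from north.

251.0°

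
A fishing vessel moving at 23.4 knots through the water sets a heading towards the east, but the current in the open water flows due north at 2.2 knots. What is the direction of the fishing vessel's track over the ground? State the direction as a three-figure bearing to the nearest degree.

Taking east as x and north as y: velocity relative to the water = (23.400, 0.000) knots; the water relative to ground = (0.000, 2.200) knots.
Velocity relative to ground = (23.400, 0.000) + (0.000, 2.200) = (23.400, 2.200) knots.
Bearing = atan2(23.40, 2.20) = 84.63° clockwise from north.

085°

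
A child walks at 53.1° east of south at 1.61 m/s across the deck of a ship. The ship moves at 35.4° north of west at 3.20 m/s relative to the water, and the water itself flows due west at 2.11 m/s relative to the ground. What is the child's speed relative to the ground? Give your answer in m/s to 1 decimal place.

In east/north components (m/s): child relative to ship = (1.287, -0.967); ship relative to water = (-2.608, 1.854); water relative to ground = (-2.110, 0.000).
Sum = (-3.431, 0.887) m/s.
Speed = |(-3.431, 0.887)| = 3.544 m/s.

3.5 m/s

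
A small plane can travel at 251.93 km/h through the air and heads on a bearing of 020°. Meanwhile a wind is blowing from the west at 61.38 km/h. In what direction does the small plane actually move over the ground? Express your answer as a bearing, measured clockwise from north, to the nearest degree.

032°

Taking east as x and north as y: velocity relative to the air = (86.165, 236.737) km/h; the air relative to ground = (61.380, 0.000) km/h.
Velocity relative to ground = (86.165, 236.737) + (61.380, 0.000) = (147.545, 236.737) km/h.
Bearing = atan2(147.55, 236.74) = 31.93° clockwise from north.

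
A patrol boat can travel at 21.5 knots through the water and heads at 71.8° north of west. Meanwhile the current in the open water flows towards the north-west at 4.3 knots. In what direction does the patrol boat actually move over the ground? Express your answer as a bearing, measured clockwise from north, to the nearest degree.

Taking east as x and north as y: velocity relative to the water = (-6.715, 20.424) knots; the water relative to ground = (-3.041, 3.041) knots.
Velocity relative to ground = (-6.715, 20.424) + (-3.041, 3.041) = (-9.756, 23.465) knots.
Bearing = atan2(-9.76, 23.46) = 337.42° clockwise from north.

337°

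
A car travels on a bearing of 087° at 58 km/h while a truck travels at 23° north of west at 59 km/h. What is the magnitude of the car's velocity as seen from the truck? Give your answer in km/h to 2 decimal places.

Taking east as x and north as y: car velocity = (57.921, 3.035) km/h; truck velocity = (-54.310, 23.053) km/h.
Velocity of car relative to truck = (57.921, 3.035) − (-54.310, 23.053) = (112.230, -20.018) km/h.
Magnitude = |(112.230, -20.018)| = 114.002 km/h.

114.00 km/h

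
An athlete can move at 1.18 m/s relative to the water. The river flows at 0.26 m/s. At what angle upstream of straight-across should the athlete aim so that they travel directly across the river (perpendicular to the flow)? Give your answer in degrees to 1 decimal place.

To cancel the current, the upstream component of the athlete's velocity must equal the flow: 1.18 sin θ = 0.26.
sin θ = 0.26 / 1.18 = 0.2203.
θ = arcsin(0.2203) = 12.729°.

12.7°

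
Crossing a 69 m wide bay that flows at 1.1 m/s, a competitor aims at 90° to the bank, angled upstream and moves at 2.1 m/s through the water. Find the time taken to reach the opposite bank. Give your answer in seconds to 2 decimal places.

32.86 s

The component of the competitor's velocity perpendicular to the bank is 2.1 m/s.
The current is parallel to the bank, so it does not affect the crossing time.
Time = 69 / 2.100 = 32.857 s.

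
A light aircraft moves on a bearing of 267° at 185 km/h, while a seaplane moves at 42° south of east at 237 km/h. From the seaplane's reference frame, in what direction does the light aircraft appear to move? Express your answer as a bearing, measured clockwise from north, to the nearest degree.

292°

Taking east as x and north as y: light aircraft velocity = (-184.746, -9.682) km/h; seaplane velocity = (176.125, -158.584) km/h.
Velocity of light aircraft relative to seaplane = (-184.746, -9.682) − (176.125, -158.584) = (-360.872, 148.902) km/h.
Bearing = atan2(-360.87, 148.90) = 292.42° clockwise from north.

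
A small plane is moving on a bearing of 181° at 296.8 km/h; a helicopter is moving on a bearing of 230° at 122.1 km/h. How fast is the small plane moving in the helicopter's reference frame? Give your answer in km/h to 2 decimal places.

Taking east as x and north as y: small plane velocity = (-5.180, -296.755) km/h; helicopter velocity = (-93.534, -78.484) km/h.
Velocity of small plane relative to helicopter = (-5.180, -296.755) − (-93.534, -78.484) = (88.354, -218.270) km/h.
Magnitude = |(88.354, -218.270)| = 235.475 km/h.

235.47 km/h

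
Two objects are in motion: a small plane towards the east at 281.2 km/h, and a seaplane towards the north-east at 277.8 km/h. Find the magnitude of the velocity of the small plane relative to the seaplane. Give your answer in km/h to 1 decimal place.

Taking east as x and north as y: small plane velocity = (281.200, 0.000) km/h; seaplane velocity = (196.434, 196.434) km/h.
Velocity of small plane relative to seaplane = (281.200, 0.000) − (196.434, 196.434) = (84.766, -196.434) km/h.
Magnitude = |(84.766, -196.434)| = 213.943 km/h.

213.9 km/h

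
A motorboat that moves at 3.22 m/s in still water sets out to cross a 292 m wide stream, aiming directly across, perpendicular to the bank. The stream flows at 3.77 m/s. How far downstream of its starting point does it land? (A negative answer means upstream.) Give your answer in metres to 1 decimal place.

341.9 m

Perpendicular speed = 3.220 m/s; crossing time = 292 / 3.220 = 90.683 s.
Net downstream speed = 3.770 m/s.
Drift = 3.770 × 90.683 = 341.876 m (downstream).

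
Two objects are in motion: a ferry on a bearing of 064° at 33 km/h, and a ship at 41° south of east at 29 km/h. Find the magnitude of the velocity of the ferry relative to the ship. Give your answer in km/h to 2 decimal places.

Taking east as x and north as y: ferry velocity = (29.660, 14.466) km/h; ship velocity = (21.887, -19.026) km/h.
Velocity of ferry relative to ship = (29.660, 14.466) − (21.887, -19.026) = (7.774, 33.492) km/h.
Magnitude = |(7.774, 33.492)| = 34.382 km/h.

34.38 km/h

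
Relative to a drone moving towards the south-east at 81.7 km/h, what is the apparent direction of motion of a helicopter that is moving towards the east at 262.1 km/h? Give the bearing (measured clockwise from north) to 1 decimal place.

074.2°

Taking east as x and north as y: helicopter velocity = (262.100, 0.000) km/h; drone velocity = (57.771, -57.771) km/h.
Velocity of helicopter relative to drone = (262.100, 0.000) − (57.771, -57.771) = (204.329, 57.771) km/h.
Bearing = atan2(204.33, 57.77) = 74.21° clockwise from north.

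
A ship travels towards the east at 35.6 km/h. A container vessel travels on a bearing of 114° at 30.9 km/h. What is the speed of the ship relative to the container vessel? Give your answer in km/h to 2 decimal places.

14.57 km/h

Taking east as x and north as y: ship velocity = (35.600, 0.000) km/h; container vessel velocity = (28.229, -12.568) km/h.
Velocity of ship relative to container vessel = (35.600, 0.000) − (28.229, -12.568) = (7.371, 12.568) km/h.
Magnitude = |(7.371, 12.568)| = 14.570 km/h.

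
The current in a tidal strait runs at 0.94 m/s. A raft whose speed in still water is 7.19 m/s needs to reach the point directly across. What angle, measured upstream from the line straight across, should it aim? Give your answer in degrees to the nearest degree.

8°

To cancel the current, the upstream component of the raft's velocity must equal the flow: 7.19 sin θ = 0.94.
sin θ = 0.94 / 7.19 = 0.1307.
θ = arcsin(0.1307) = 7.512°.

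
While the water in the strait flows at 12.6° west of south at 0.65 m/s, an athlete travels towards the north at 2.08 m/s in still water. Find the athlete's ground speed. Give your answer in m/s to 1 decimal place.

Taking east as x and north as y: velocity relative to the water = (0.000, 2.080) m/s; the water relative to ground = (-0.142, -0.634) m/s.
Velocity relative to ground = (0.000, 2.080) + (-0.142, -0.634) = (-0.142, 1.446) m/s.
Speed = |(-0.142, 1.446)| = 1.453 m/s.

1.5 m/s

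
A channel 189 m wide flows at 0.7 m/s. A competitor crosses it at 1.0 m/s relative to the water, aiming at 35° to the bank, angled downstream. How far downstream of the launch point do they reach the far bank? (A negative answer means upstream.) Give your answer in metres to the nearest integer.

Perpendicular speed = 0.574 m/s; crossing time = 189 / 0.574 = 329.511 s.
Net downstream speed = 1.519 m/s.
Drift = 1.519 × 329.511 = 500.578 m (downstream).

501 m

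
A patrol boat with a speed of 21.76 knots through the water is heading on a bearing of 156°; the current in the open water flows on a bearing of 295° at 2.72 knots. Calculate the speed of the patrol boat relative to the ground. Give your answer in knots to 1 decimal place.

Taking east as x and north as y: velocity relative to the water = (8.851, -19.879) knots; the water relative to ground = (-2.465, 1.150) knots.
Velocity relative to ground = (8.851, -19.879) + (-2.465, 1.150) = (6.385, -18.729) knots.
Speed = |(6.385, -18.729)| = 19.788 knots.

19.8 knots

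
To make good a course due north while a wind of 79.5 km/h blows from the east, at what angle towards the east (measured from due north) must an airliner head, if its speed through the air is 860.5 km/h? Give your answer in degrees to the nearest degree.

5°

The wind pushes perpendicular to the desired track; the heading must have a component into the wind equal to 79.5 km/h: 860.5 sin θ = 79.5.
sin θ = 0.0924, so θ = 5.301°.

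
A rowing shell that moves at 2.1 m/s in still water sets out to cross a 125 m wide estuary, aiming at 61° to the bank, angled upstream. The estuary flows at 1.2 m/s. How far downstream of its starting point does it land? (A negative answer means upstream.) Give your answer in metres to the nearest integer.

Perpendicular speed = 1.837 m/s; crossing time = 125 / 1.837 = 68.057 s.
Net downstream speed = 0.182 m/s.
Drift = 0.182 × 68.057 = 12.380 m (downstream).

12 m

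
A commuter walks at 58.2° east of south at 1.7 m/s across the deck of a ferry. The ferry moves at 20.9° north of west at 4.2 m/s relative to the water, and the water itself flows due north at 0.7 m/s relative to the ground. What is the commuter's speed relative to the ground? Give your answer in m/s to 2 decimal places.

In east/north components (m/s): commuter relative to ferry = (1.445, -0.896); ferry relative to water = (-3.924, 1.498); water relative to ground = (0.000, 0.700).
Sum = (-2.479, 1.302) m/s.
Speed = |(-2.479, 1.302)| = 2.800 m/s.

2.80 m/s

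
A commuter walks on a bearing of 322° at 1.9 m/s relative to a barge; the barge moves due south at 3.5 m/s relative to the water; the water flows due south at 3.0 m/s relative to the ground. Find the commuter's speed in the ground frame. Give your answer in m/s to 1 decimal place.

5.1 m/s

In east/north components (m/s): commuter relative to barge = (-1.170, 1.497); barge relative to water = (0.000, -3.500); water relative to ground = (0.000, -3.000).
Sum = (-1.170, -5.003) m/s.
Speed = |(-1.170, -5.003)| = 5.138 m/s.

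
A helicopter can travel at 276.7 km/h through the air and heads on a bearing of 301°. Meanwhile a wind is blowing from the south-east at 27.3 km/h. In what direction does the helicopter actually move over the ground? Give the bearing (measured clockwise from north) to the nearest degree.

Taking east as x and north as y: velocity relative to the air = (-237.178, 142.511) km/h; the air relative to ground = (-19.304, 19.304) km/h.
Velocity relative to ground = (-237.178, 142.511) + (-19.304, 19.304) = (-256.482, 161.815) km/h.
Bearing = atan2(-256.48, 161.82) = 302.25° clockwise from north.

302°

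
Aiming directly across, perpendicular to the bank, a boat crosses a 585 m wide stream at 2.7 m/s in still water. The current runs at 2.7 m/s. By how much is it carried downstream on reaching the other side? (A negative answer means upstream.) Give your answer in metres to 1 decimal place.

Perpendicular speed = 2.700 m/s; crossing time = 585 / 2.700 = 216.667 s.
Net downstream speed = 2.700 m/s.
Drift = 2.700 × 216.667 = 585.000 m (downstream).

585.0 m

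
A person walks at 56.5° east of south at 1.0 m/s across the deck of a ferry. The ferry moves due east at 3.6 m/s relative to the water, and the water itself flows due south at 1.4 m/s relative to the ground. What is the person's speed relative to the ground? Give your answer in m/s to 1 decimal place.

4.8 m/s

In east/north components (m/s): person relative to ferry = (0.834, -0.552); ferry relative to water = (3.600, 0.000); water relative to ground = (0.000, -1.400).
Sum = (4.434, -1.952) m/s.
Speed = |(4.434, -1.952)| = 4.845 m/s.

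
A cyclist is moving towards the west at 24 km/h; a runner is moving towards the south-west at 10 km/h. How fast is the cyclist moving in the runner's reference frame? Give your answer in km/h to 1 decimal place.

18.3 km/h

Taking east as x and north as y: cyclist velocity = (-24.000, 0.000) km/h; runner velocity = (-7.071, -7.071) km/h.
Velocity of cyclist relative to runner = (-24.000, 0.000) − (-7.071, -7.071) = (-16.929, 7.071) km/h.
Magnitude = |(-16.929, 7.071)| = 18.346 km/h.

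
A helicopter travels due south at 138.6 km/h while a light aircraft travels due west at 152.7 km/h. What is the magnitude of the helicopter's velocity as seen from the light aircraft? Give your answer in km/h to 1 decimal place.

Taking east as x and north as y: helicopter velocity = (0.000, -138.600) km/h; light aircraft velocity = (-152.700, 0.000) km/h.
Velocity of helicopter relative to light aircraft = (0.000, -138.600) − (-152.700, 0.000) = (152.700, -138.600) km/h.
Magnitude = |(152.700, -138.600)| = 206.221 km/h.

206.2 km/h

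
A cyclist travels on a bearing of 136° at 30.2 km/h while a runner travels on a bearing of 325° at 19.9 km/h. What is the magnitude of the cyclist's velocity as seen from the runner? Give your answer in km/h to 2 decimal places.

Taking east as x and north as y: cyclist velocity = (20.979, -21.724) km/h; runner velocity = (-11.414, 16.301) km/h.
Velocity of cyclist relative to runner = (20.979, -21.724) − (-11.414, 16.301) = (32.393, -38.025) km/h.
Magnitude = |(32.393, -38.025)| = 49.952 km/h.

49.95 km/h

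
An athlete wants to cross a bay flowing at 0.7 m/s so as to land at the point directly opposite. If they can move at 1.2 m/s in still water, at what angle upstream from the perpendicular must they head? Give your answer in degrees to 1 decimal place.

To cancel the current, the upstream component of the athlete's velocity must equal the flow: 1.2 sin θ = 0.7.
sin θ = 0.7 / 1.2 = 0.5833.
θ = arcsin(0.5833) = 35.685°.

35.7°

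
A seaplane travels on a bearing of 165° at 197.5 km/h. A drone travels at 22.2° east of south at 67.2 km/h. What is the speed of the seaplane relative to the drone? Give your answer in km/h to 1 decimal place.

Taking east as x and north as y: seaplane velocity = (51.117, -190.770) km/h; drone velocity = (25.391, -62.219) km/h.
Velocity of seaplane relative to drone = (51.117, -190.770) − (25.391, -62.219) = (25.726, -128.552) km/h.
Magnitude = |(25.726, -128.552)| = 131.101 km/h.

131.1 km/h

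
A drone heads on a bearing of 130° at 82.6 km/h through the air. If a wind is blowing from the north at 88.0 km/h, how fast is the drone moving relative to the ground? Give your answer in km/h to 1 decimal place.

154.6 km/h

Taking east as x and north as y: velocity relative to the air = (63.275, -53.094) km/h; the air relative to ground = (0.000, -88.000) km/h.
Velocity relative to ground = (63.275, -53.094) + (0.000, -88.000) = (63.275, -141.094) km/h.
Speed = |(63.275, -141.094)| = 154.633 km/h.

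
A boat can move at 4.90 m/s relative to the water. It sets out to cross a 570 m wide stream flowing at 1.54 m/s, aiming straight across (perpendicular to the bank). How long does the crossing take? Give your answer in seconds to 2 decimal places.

The component of the boat's velocity perpendicular to the bank is 4.90 m/s.
Only the cross-stream component determines the crossing time; the current contributes nothing perpendicular to the bank.
Time = 570 / 4.900 = 116.327 s.

116.33 s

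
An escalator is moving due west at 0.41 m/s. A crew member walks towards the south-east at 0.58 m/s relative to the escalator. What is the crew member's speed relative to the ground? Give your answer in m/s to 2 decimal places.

Taking east as x and north as y: escalator velocity = (-0.410, 0.000) m/s; crew member velocity relative to escalator = (0.410, -0.410) m/s.
Velocity relative to ground = (-0.410, 0.000) + (0.410, -0.410) = (0.000, -0.410) m/s.
Speed = |(0.000, -0.410)| = 0.410 m/s.

0.41 m/s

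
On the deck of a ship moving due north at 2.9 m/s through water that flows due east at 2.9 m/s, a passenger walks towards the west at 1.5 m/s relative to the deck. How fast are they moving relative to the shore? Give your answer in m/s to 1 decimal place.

3.2 m/s

In east/north components (m/s): passenger relative to ship = (-1.500, 0.000); ship relative to water = (0.000, 2.900); water relative to ground = (2.900, 0.000).
Sum = (1.400, 2.900) m/s.
Speed = |(1.400, 2.900)| = 3.220 m/s.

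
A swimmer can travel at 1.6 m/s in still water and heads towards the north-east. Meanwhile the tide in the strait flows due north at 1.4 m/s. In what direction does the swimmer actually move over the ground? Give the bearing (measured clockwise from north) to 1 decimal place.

Taking east as x and north as y: velocity relative to the water = (1.131, 1.131) m/s; the water relative to ground = (0.000, 1.400) m/s.
Velocity relative to ground = (1.131, 1.131) + (0.000, 1.400) = (1.131, 2.531) m/s.
Bearing = atan2(1.13, 2.53) = 24.08° clockwise from north.

024.1°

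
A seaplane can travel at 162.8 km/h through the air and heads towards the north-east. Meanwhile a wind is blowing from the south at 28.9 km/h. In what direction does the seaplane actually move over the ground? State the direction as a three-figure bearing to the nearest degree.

Taking east as x and north as y: velocity relative to the air = (115.117, 115.117) km/h; the air relative to ground = (0.000, 28.900) km/h.
Velocity relative to ground = (115.117, 115.117) + (0.000, 28.900) = (115.117, 144.017) km/h.
Bearing = atan2(115.12, 144.02) = 38.64° clockwise from north.

039°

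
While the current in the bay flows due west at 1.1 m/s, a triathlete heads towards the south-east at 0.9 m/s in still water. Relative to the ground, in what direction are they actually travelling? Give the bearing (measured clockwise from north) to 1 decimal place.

Taking east as x and north as y: velocity relative to the water = (0.636, -0.636) m/s; the water relative to ground = (-1.100, 0.000) m/s.
Velocity relative to ground = (0.636, -0.636) + (-1.100, 0.000) = (-0.464, -0.636) m/s.
Bearing = atan2(-0.46, -0.64) = 216.07° clockwise from north.

216.1°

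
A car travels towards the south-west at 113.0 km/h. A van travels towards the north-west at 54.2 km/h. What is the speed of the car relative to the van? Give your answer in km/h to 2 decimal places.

Taking east as x and north as y: car velocity = (-79.903, -79.903) km/h; van velocity = (-38.325, 38.325) km/h.
Velocity of car relative to van = (-79.903, -79.903) − (-38.325, 38.325) = (-41.578, -118.228) km/h.
Magnitude = |(-41.578, -118.228)| = 125.326 km/h.

125.33 km/h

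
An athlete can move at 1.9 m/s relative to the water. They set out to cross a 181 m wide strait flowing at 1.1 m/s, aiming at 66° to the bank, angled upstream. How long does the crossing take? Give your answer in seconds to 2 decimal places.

The component of the athlete's velocity perpendicular to the bank is 1.9 × sin 66° = 1.736 m/s.
The flow acts along the bank and has no component across it.
Time = 181 / 1.736 = 104.279 s.

104.28 s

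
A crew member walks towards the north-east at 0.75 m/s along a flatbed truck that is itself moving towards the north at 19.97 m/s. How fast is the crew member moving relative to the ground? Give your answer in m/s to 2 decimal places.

20.51 m/s

Taking east as x and north as y: flatbed truck velocity = (0.000, 19.970) m/s; crew member velocity relative to flatbed truck = (0.530, 0.530) m/s.
Velocity relative to ground = (0.000, 19.970) + (0.530, 0.530) = (0.530, 20.500) m/s.
Speed = |(0.530, 20.500)| = 20.507 m/s.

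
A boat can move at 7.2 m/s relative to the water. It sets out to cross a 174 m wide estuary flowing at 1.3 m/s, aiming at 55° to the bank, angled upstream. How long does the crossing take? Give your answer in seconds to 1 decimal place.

The component of the boat's velocity perpendicular to the bank is 7.2 × sin 55° = 5.898 m/s.
The flow acts along the bank and has no component across it.
Time = 174 / 5.898 = 29.502 s.

29.5 s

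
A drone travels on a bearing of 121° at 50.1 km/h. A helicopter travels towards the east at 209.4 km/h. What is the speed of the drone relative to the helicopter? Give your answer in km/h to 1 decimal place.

168.4 km/h

Taking east as x and north as y: drone velocity = (42.944, -25.803) km/h; helicopter velocity = (209.400, 0.000) km/h.
Velocity of drone relative to helicopter = (42.944, -25.803) − (209.400, 0.000) = (-166.456, -25.803) km/h.
Magnitude = |(-166.456, -25.803)| = 168.444 km/h.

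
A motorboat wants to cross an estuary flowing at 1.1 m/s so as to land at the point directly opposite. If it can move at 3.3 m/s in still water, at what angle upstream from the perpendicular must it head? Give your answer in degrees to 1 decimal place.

To cancel the current, the upstream component of the motorboat's velocity must equal the flow: 3.3 sin θ = 1.1.
sin θ = 1.1 / 3.3 = 0.3333.
θ = arcsin(0.3333) = 19.471°.

19.5°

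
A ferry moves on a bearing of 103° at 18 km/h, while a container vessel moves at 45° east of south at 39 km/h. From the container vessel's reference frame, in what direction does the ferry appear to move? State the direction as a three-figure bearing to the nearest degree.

337°

Taking east as x and north as y: ferry velocity = (17.539, -4.049) km/h; container vessel velocity = (27.577, -27.577) km/h.
Velocity of ferry relative to container vessel = (17.539, -4.049) − (27.577, -27.577) = (-10.039, 23.528) km/h.
Bearing = atan2(-10.04, 23.53) = 336.89° clockwise from north.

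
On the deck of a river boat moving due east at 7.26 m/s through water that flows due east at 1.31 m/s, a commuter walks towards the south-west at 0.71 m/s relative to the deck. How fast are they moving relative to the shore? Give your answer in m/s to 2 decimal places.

8.08 m/s

In east/north components (m/s): commuter relative to river boat = (-0.502, -0.502); river boat relative to water = (7.260, 0.000); water relative to ground = (1.310, 0.000).
Sum = (8.068, -0.502) m/s.
Speed = |(8.068, -0.502)| = 8.084 m/s.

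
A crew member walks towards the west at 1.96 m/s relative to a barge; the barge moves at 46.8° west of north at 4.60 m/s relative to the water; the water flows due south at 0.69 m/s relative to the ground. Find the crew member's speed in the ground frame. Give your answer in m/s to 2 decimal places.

In east/north components (m/s): crew member relative to barge = (-1.960, 0.000); barge relative to water = (-3.353, 3.149); water relative to ground = (0.000, -0.690).
Sum = (-5.313, 2.459) m/s.
Speed = |(-5.313, 2.459)| = 5.855 m/s.

5.85 m/s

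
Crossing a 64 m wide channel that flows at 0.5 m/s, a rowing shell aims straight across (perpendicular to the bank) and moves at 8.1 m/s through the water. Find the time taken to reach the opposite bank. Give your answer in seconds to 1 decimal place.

7.9 s

The component of the rowing shell's velocity perpendicular to the bank is 8.1 m/s.
The flow acts along the bank and has no component across it.
Time = 64 / 8.100 = 7.901 s.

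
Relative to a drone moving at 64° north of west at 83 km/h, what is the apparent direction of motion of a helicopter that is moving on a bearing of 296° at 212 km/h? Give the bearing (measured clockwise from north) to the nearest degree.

Taking east as x and north as y: helicopter velocity = (-190.544, 92.935) km/h; drone velocity = (-36.385, 74.600) km/h.
Velocity of helicopter relative to drone = (-190.544, 92.935) − (-36.385, 74.600) = (-154.160, 18.335) km/h.
Bearing = atan2(-154.16, 18.33) = 276.78° clockwise from north.

277°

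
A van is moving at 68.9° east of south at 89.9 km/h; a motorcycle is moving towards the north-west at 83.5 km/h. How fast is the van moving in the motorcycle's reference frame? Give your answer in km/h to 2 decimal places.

Taking east as x and north as y: van velocity = (83.873, -32.364) km/h; motorcycle velocity = (-59.043, 59.043) km/h.
Velocity of van relative to motorcycle = (83.873, -32.364) − (-59.043, 59.043) = (142.916, -91.407) km/h.
Magnitude = |(142.916, -91.407)| = 169.647 km/h.

169.65 km/h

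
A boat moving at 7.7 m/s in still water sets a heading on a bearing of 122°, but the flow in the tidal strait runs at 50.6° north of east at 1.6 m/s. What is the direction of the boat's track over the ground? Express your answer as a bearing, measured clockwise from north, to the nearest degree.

Taking east as x and north as y: velocity relative to the water = (6.530, -4.080) m/s; the water relative to ground = (1.016, 1.236) m/s.
Velocity relative to ground = (6.530, -4.080) + (1.016, 1.236) = (7.546, -2.844) m/s.
Bearing = atan2(7.55, -2.84) = 110.65° clockwise from north.

111°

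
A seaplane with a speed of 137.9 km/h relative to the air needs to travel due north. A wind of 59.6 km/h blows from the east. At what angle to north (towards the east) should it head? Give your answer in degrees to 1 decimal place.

25.6°

The wind pushes perpendicular to the desired track; the heading must have a component into the wind equal to 59.6 km/h: 137.9 sin θ = 59.6.
sin θ = 0.4322, so θ = 25.607°.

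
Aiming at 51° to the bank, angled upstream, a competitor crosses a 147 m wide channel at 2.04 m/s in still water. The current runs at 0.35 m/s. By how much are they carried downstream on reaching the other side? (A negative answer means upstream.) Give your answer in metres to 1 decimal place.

-86.6 m

Perpendicular speed = 1.585 m/s; crossing time = 147 / 1.585 = 92.722 s.
Net downstream speed = -0.934 m/s.
Drift = -0.934 × 92.722 = -86.585 m (upstream).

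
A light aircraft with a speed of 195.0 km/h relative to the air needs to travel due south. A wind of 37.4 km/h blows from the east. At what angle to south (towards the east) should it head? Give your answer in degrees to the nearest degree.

The wind pushes perpendicular to the desired track; the heading must have a component into the wind equal to 37.4 km/h: 195.0 sin θ = 37.4.
sin θ = 0.1918, so θ = 11.058°.

11°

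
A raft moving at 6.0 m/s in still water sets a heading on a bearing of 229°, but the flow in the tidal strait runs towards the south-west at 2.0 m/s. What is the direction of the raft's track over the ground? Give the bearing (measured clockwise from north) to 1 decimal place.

228.0°

Taking east as x and north as y: velocity relative to the water = (-4.528, -3.936) m/s; the water relative to ground = (-1.414, -1.414) m/s.
Velocity relative to ground = (-4.528, -3.936) + (-1.414, -1.414) = (-5.942, -5.351) m/s.
Bearing = atan2(-5.94, -5.35) = 228.00° clockwise from north.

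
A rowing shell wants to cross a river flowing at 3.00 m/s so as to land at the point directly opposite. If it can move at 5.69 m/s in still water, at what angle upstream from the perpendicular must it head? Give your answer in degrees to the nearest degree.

32°

To cancel the current, the upstream component of the rowing shell's velocity must equal the flow: 5.69 sin θ = 3.00.
sin θ = 3.00 / 5.69 = 0.5272.
θ = arcsin(0.5272) = 31.819°.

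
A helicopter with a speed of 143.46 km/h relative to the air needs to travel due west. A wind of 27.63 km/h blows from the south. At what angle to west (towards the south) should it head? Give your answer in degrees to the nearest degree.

The wind pushes perpendicular to the desired track; the heading must have a component into the wind equal to 27.63 km/h: 143.46 sin θ = 27.63.
sin θ = 0.1926, so θ = 11.104°.

11°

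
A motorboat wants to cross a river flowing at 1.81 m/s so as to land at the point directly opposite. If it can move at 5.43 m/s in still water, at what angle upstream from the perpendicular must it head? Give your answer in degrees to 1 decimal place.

To cancel the current, the upstream component of the motorboat's velocity must equal the flow: 5.43 sin θ = 1.81.
sin θ = 1.81 / 5.43 = 0.3333.
θ = arcsin(0.3333) = 19.471°.

19.5°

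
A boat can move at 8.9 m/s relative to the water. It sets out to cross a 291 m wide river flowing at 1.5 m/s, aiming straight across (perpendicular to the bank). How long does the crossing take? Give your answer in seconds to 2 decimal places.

32.70 s

The component of the boat's velocity perpendicular to the bank is 8.9 m/s.
Only the cross-stream component determines the crossing time; the current contributes nothing perpendicular to the bank.
Time = 291 / 8.900 = 32.697 s.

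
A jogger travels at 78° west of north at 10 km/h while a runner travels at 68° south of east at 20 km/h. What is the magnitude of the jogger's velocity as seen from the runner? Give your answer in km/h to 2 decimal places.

Taking east as x and north as y: jogger velocity = (-9.781, 2.079) km/h; runner velocity = (7.492, -18.544) km/h.
Velocity of jogger relative to runner = (-9.781, 2.079) − (7.492, -18.544) = (-17.274, 20.623) km/h.
Magnitude = |(-17.274, 20.623)| = 26.901 km/h.

26.90 km/h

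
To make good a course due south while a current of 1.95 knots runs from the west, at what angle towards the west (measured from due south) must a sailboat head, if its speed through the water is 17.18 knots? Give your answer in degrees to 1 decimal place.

6.5°

The current pushes perpendicular to the desired track; the heading must have a component into the current equal to 1.95 knots: 17.18 sin θ = 1.95.
sin θ = 0.1135, so θ = 6.517°.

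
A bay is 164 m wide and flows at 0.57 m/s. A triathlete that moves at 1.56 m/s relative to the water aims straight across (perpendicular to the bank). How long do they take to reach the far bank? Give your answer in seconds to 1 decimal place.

105.1 s

The component of the triathlete's velocity perpendicular to the bank is 1.56 m/s.
The flow acts along the bank and has no component across it.
Time = 164 / 1.560 = 105.128 s.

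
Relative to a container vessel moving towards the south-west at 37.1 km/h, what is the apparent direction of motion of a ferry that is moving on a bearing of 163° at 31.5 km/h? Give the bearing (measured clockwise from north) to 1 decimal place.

Taking east as x and north as y: ferry velocity = (9.210, -30.124) km/h; container vessel velocity = (-26.234, -26.234) km/h.
Velocity of ferry relative to container vessel = (9.210, -30.124) − (-26.234, -26.234) = (35.443, -3.890) km/h.
Bearing = atan2(35.44, -3.89) = 96.26° clockwise from north.

096.3°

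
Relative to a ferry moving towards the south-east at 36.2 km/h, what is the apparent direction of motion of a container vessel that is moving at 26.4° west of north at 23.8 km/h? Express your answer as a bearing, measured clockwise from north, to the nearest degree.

Taking east as x and north as y: container vessel velocity = (-10.582, 21.318) km/h; ferry velocity = (25.597, -25.597) km/h.
Velocity of container vessel relative to ferry = (-10.582, 21.318) − (25.597, -25.597) = (-36.180, 46.915) km/h.
Bearing = atan2(-36.18, 46.92) = 322.36° clockwise from north.

322°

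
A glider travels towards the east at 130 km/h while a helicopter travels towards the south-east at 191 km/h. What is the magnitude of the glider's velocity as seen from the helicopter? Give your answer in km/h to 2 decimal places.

Taking east as x and north as y: glider velocity = (130.000, 0.000) km/h; helicopter velocity = (135.057, -135.057) km/h.
Velocity of glider relative to helicopter = (130.000, 0.000) − (135.057, -135.057) = (-5.057, 135.057) km/h.
Magnitude = |(-5.057, 135.057)| = 135.152 km/h.

135.15 km/h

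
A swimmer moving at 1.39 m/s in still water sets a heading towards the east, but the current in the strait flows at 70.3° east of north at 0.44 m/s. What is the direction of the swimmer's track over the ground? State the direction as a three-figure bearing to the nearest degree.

Taking east as x and north as y: velocity relative to the water = (1.390, 0.000) m/s; the water relative to ground = (0.414, 0.148) m/s.
Velocity relative to ground = (1.390, 0.000) + (0.414, 0.148) = (1.804, 0.148) m/s.
Bearing = atan2(1.80, 0.15) = 85.30° clockwise from north.

085°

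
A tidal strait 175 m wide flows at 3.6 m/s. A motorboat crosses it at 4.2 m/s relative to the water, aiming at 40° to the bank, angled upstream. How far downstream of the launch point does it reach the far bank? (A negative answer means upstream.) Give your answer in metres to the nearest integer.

Perpendicular speed = 2.700 m/s; crossing time = 175 / 2.700 = 64.822 s.
Net downstream speed = 0.383 m/s.
Drift = 0.383 × 64.822 = 24.802 m (downstream).

25 m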